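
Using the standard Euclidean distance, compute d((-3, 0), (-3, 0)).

(Σ|x_i - y_i|^2)^(1/2) = (|-3 - (-3)|^2 + |0 - 0|^2)^(1/2)
= (0^2 + 0^2)^(1/2) = (0 + 0)^(1/2) = (0)^(1/2) = 0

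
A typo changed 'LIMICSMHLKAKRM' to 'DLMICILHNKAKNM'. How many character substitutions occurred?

Differing positions: 1, 2, 6, 7, 9, 13. Hamming distance = 6.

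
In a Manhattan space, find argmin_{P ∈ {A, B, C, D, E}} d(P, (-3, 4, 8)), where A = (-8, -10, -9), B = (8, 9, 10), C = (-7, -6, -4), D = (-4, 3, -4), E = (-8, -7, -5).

Distances: d(A) = 36, d(B) = 18, d(C) = 26, d(D) = 14, d(E) = 29. Nearest: D = (-4, 3, -4) with distance 14.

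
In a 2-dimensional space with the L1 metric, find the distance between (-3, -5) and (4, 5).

Σ|x_i - y_i| = |-3 - 4| + |-5 - 5| = 7 + 10 = 17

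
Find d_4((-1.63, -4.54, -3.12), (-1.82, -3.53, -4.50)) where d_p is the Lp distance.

(Σ|x_i - y_i|^4)^(1/4) = (|-1.63 - (-1.82)|^4 + |-4.54 - (-3.53)|^4 + |-3.12 - (-4.5)|^4)^(1/4)
= (0.19^4 + 1.01^4 + 1.38^4)^(1/4) ≈ (0.0013 + 1.0406 + 3.6267)^(1/4) = (4.6686)^(1/4) ≈ 1.4699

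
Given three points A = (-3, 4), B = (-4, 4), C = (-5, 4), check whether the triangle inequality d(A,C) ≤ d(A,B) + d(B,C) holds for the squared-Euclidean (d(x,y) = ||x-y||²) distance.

d(A,B) = 1² + 0² = 1, d(B,C) = 1² + 0² = 1, d(A,C) = 2² + 0² = 4.
d(A,C) = 4 > 1 + 1 = 2. Triangle inequality is VIOLATED. (Squared-Euclidean is not a metric — this is a counterexample.)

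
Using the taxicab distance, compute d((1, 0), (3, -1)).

Σ|x_i - y_i| = |1 - 3| + |0 - (-1)| = 2 + 1 = 3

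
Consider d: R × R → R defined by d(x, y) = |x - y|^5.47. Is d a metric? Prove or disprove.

No. d(x,y) = |x-y|^5.47 fails the triangle inequality since p = 5.47 > 1. Counterexample: x = -3, y = 6, z = 8. d(x,z) = |-3 - 8|^5.47 = 11^5.47 ≈ 497070.4981, but d(x,y) + d(y,z) = 9^5.47 + 2^5.47 ≈ 165846.5825 + 44.3235 = 165890.906. Since 497070.4981 > 165890.906, the triangle inequality is violated.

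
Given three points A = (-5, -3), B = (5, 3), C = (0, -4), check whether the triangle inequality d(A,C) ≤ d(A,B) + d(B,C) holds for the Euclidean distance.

d(A,B) = √(10² + 6²) = √136 ≈ 11.6619, d(B,C) = √(5² + 7²) = √74 ≈ 8.6023, d(A,C) = √(5² + 1²) = √26 ≈ 5.099.
d(A,C) ≈ 5.099 ≤ 11.6619 + 8.6023 = 20.2642. Triangle inequality is satisfied.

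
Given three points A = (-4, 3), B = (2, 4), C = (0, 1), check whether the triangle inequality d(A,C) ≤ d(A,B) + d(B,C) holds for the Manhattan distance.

d(A,B) = 6 + 1 = 7, d(B,C) = 2 + 3 = 5, d(A,C) = 4 + 2 = 6.
d(A,C) = 6 ≤ 7 + 5 = 12. Triangle inequality is satisfied.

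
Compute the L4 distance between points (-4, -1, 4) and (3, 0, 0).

(Σ|x_i - y_i|^4)^(1/4) = (|-4 - 3|^4 + |-1 - 0|^4 + |4 - 0|^4)^(1/4)
= (7^4 + 1^4 + 4^4)^(1/4) = (2401 + 1 + 256)^(1/4) = (2658)^(1/4) ≈ 7.1802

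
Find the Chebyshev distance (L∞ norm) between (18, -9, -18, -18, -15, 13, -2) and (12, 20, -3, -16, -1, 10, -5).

max(|x_i - y_i|) = max(|18 - 12|, |-9 - 20|, |-18 - (-3)|, |-18 - (-16)|, |-15 - (-1)|, |13 - 10|, |-2 - (-5)|) = max(6, 29, 15, 2, 14, 3, 3) = 29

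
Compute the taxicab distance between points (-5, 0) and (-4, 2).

Σ|x_i - y_i| = |-5 - (-4)| + |0 - 2| = 1 + 2 = 3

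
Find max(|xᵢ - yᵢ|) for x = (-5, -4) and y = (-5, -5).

max(|x_i - y_i|) = max(|-5 - (-5)|, |-4 - (-5)|) = max(0, 1) = 1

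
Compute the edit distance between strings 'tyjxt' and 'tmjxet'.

Let D[i][j] be the edit distance between the first i characters of 'tyjxt' and the first j characters of 'tmjxet', with D[i][0] = i, D[0][j] = j, and D[i][j] = D[i-1][j-1] if the characters match, else 1 + min(D[i-1][j], D[i][j-1], D[i-1][j-1]). Filling the table (rows: prefixes of 'tyjxt', columns: prefixes of 'tmjxet'):
     ε  t  m  j  x  e  t
  ε  0  1  2  3  4  5  6
  t  1  0  1  2  3  4  5
  y  2  1  1  2  3  4  5
  j  3  2  2  1  2  3  4
  x  4  3  3  2  1  2  3
  t  5  4  4  3  2  2  2
The bottom-right entry gives D[5][6] = 2, so no sequence of fewer than 2 edits works. Backtracking through the table gives one optimal edit sequence (2 edits):
  tyjxt → tmjxt (sub y→m @2)
  tmjxt → tmjxet (ins e @5)
Edit distance = 2.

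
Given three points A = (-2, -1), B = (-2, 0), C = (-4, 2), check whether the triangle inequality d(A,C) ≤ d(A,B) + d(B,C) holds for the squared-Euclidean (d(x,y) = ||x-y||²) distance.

d(A,B) = 0² + 1² = 1, d(B,C) = 2² + 2² = 8, d(A,C) = 2² + 3² = 13.
d(A,C) = 13 > 1 + 8 = 9. Triangle inequality is VIOLATED. (Squared-Euclidean is not a metric — this is a counterexample.)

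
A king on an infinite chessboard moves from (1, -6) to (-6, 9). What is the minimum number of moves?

max(|x_i - y_i|) = max(|1 - (-6)|, |-6 - 9|) = max(7, 15) = 15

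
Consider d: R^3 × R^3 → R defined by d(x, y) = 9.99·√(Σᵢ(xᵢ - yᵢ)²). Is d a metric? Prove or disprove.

Yes. The L2 (Euclidean) norm induces a metric on R^3, and multiplying a metric by a positive constant 9.99 > 0 preserves all four axioms: non-negativity (9.99·||x-y|| ≥ 0), identity (9.99·||x-y|| = 0 ⟺ ||x-y|| = 0 ⟺ x = y), symmetry (||x-y|| = ||y-x||), and the triangle inequality (9.99·||x-z|| ≤ 9.99·||x-y|| + 9.99·||y-z||). So d is a metric.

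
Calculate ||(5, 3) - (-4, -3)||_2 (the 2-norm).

(Σ|x_i - y_i|^2)^(1/2) = (|5 - (-4)|^2 + |3 - (-3)|^2)^(1/2)
= (9^2 + 6^2)^(1/2) = (81 + 36)^(1/2) = (117)^(1/2) ≈ 10.8167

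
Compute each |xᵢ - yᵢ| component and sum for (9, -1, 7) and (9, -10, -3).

Σ|x_i - y_i| = |9 - 9| + |-1 - (-10)| + |7 - (-3)| = 0 + 9 + 10 = 19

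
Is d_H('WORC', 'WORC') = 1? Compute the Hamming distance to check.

Differing positions: none. Hamming distance = 0, so the claim that d_H = 1 is false.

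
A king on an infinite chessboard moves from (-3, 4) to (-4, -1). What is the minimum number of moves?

max(|x_i - y_i|) = max(|-3 - (-4)|, |4 - (-1)|) = max(1, 5) = 5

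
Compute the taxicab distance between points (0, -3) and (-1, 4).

Σ|x_i - y_i| = |0 - (-1)| + |-3 - 4| = 1 + 7 = 8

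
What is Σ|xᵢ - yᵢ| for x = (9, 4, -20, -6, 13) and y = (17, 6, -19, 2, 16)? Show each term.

Σ|x_i - y_i| = |9 - 17| + |4 - 6| + |-20 - (-19)| + |-6 - 2| + |13 - 16| = 8 + 2 + 1 + 8 + 3 = 22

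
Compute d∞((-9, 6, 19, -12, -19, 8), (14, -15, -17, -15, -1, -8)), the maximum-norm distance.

max(|x_i - y_i|) = max(|-9 - 14|, |6 - (-15)|, |19 - (-17)|, |-12 - (-15)|, |-19 - (-1)|, |8 - (-8)|) = max(23, 21, 36, 3, 18, 16) = 36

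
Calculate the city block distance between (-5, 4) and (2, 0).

Σ|x_i - y_i| = |-5 - 2| + |4 - 0| = 7 + 4 = 11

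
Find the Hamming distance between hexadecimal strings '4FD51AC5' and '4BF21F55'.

Differing positions: 2, 3, 4, 6, 7. Hamming distance = 5.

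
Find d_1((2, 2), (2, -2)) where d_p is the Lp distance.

Σ|x_i - y_i| = |2 - 2| + |2 - (-2)| = 0 + 4 = 4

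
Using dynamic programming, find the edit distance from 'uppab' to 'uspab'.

Let D[i][j] be the edit distance between the first i characters of 'uppab' and the first j characters of 'uspab', with D[i][0] = i, D[0][j] = j, and D[i][j] = D[i-1][j-1] if the characters match, else 1 + min(D[i-1][j], D[i][j-1], D[i-1][j-1]). Filling the table (rows: prefixes of 'uppab', columns: prefixes of 'uspab'):
     ε  u  s  p  a  b
  ε  0  1  2  3  4  5
  u  1  0  1  2  3  4
  p  2  1  1  1  2  3
  p  3  2  2  1  2  3
  a  4  3  3  2  1  2
  b  5  4  4  3  2  1
The bottom-right entry gives D[5][5] = 1, so no sequence of fewer than 1 edit works. Backtracking through the table gives one optimal edit sequence (1 edit):
  uppab → uspab (sub p→s @2)
Edit distance = 1.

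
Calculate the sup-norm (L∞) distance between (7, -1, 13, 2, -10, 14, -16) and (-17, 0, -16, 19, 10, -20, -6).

max(|x_i - y_i|) = max(|7 - (-17)|, |-1 - 0|, |13 - (-16)|, |2 - 19|, |-10 - 10|, |14 - (-20)|, |-16 - (-6)|) = max(24, 1, 29, 17, 20, 34, 10) = 34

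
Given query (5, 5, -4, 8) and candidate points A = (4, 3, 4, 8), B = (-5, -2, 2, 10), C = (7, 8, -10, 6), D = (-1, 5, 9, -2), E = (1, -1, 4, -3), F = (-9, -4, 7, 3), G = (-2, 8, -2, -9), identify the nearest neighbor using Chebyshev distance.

Distances: d(A) = 8, d(B) = 10, d(C) = 6, d(D) = 13, d(E) = 11, d(F) = 14, d(G) = 17. Nearest: C = (7, 8, -10, 6) with distance 6.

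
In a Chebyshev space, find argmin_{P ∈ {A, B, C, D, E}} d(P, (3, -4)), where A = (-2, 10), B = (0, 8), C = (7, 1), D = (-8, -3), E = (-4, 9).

Distances: d(A) = 14, d(B) = 12, d(C) = 5, d(D) = 11, d(E) = 13. Nearest: C = (7, 1) with distance 5.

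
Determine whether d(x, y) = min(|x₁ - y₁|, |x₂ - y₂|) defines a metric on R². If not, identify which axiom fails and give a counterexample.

No. d fails identity of indiscernibles: take x = (-5, 0) and y = (-5, 2). Then d(x,y) = min(|-5 - (-5)|, |0 - 2|) = min(0, 2) = 0, yet x ≠ y.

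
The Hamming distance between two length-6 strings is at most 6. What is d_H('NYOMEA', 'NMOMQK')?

Differing positions: 2, 5, 6. Hamming distance = 3. The maximum possible Hamming distance for length-6 strings is 6, so d_H/6 = 3/6 = 0.5.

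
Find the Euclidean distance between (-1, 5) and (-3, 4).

√(Σ(x_i - y_i)²) = √((-1 - (-3))² + (5 - 4)²)
= √(2² + 1²) = √(4 + 1) = √5 ≈ 2.2361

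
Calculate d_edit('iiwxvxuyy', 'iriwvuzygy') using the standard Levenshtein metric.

Let D[i][j] be the edit distance between the first i characters of 'iiwxvxuyy' and the first j characters of 'iriwvuzygy', with D[i][0] = i, D[0][j] = j, and D[i][j] = D[i-1][j-1] if the characters match, else 1 + min(D[i-1][j], D[i][j-1], D[i-1][j-1]). Filling the table (rows: prefixes of 'iiwxvxuyy', columns: prefixes of 'iriwvuzygy'):
     ε  i  r  i  w  v  u  z  y  g  y
  ε  0  1  2  3  4  5  6  7  8  9 10
  i  1  0  1  2  3  4  5  6  7  8  9
  i  2  1  1  1  2  3  4  5  6  7  8
  w  3  2  2  2  1  2  3  4  5  6  7
  x  4  3  3  3  2  2  3  4  5  6  7
  v  5  4  4  4  3  2  3  4  5  6  7
  x  6  5  5  5  4  3  3  4  5  6  7
  u  7  6  6  6  5  4  3  4  5  6  7
  y  8  7  7  7  6  5  4  4  4  5  6
  y  9  8  8  8  7  6  5  5  4  5  5
The bottom-right entry gives D[9][10] = 5, so no sequence of fewer than 5 edits works. Backtracking through the table gives one optimal edit sequence (5 edits):
  iiwxvxuyy → iriwxvxuyy (ins r @2)
  iriwxvxuyy → iriwvxuyy (del x @5)
  iriwvxuyy → iriwvuuyy (sub x→u @6)
  iriwvuuyy → iriwvuzyy (sub u→z @7)
  iriwvuzyy → iriwvuzygy (ins g @9)
Edit distance = 5.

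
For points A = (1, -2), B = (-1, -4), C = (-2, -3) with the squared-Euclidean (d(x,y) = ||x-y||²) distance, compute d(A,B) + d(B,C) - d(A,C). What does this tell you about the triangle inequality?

d(A,B) = 2² + 2² = 8, d(B,C) = 1² + 1² = 2, d(A,C) = 3² + 1² = 10.
d(A,B) + d(B,C) - d(A,C) = 8 + 2 - 10 = 10 - 10 = 0. This is ≥ 0, so the triangle inequality holds for these points.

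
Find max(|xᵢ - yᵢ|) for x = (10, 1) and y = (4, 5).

max(|x_i - y_i|) = max(|10 - 4|, |1 - 5|) = max(6, 4) = 6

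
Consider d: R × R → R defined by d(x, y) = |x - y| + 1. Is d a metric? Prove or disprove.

No. d fails identity of indiscernibles (specifically d(x,x) = 0): d(4, 4) = |4 - 4| + 1 = 0 + 1 = 1 ≠ 0.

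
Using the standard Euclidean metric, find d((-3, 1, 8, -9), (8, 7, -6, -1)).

√(Σ(x_i - y_i)²) = √((-3 - 8)² + (1 - 7)² + (8 - (-6))² + (-9 - (-1))²)
= √((-11)² + (-6)² + 14² + (-8)²) = √(121 + 36 + 196 + 64) = √417 ≈ 20.4206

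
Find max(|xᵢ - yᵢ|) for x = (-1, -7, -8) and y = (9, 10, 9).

max(|x_i - y_i|) = max(|-1 - 9|, |-7 - 10|, |-8 - 9|) = max(10, 17, 17) = 17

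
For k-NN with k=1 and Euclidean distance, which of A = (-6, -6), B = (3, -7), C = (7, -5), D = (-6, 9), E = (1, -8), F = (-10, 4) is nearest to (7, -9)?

Distances: d(A) ≈ 13.3417, d(B) ≈ 4.4721, d(C) = 4, d(D) ≈ 22.2036, d(E) ≈ 6.0828, d(F) ≈ 21.4009. Nearest: C = (7, -5) with distance 4.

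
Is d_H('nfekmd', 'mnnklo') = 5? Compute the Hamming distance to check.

Differing positions: 1, 2, 3, 5, 6. Hamming distance = 5, so the claim is true.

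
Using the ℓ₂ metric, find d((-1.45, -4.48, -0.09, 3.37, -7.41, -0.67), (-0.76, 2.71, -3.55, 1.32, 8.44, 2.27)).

√(Σ(x_i - y_i)²) = √((-1.45 - (-0.76))² + (-4.48 - 2.71)² + (-0.09 - (-3.55))² + (3.37 - 1.32)² + (-7.41 - 8.44)² + (-0.67 - 2.27)²)
= √((-0.69)² + (-7.19)² + 3.46² + 2.05² + (-15.85)² + (-2.94)²) = √(0.4761 + 51.6961 + 11.9716 + 4.2025 + 251.2225 + 8.6436) = √328.2124 ≈ 18.1166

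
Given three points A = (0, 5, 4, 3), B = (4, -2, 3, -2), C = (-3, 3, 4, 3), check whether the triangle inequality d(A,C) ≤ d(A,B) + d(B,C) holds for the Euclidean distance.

d(A,B) = √(4² + 7² + 1² + 5²) = √91 ≈ 9.5394, d(B,C) = √(7² + 5² + 1² + 5²) = √100 = 10, d(A,C) = √(3² + 2² + 0² + 0²) = √13 ≈ 3.6056.
d(A,C) ≈ 3.6056 ≤ 9.5394 + 10 = 19.5394. Triangle inequality is satisfied.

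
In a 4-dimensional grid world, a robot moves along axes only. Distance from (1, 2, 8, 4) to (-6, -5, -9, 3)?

Σ|x_i - y_i| = |1 - (-6)| + |2 - (-5)| + |8 - (-9)| + |4 - 3| = 7 + 7 + 17 + 1 = 32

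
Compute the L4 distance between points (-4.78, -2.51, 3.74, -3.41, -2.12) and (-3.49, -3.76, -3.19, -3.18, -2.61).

(Σ|x_i - y_i|^4)^(1/4) = (|-4.78 - (-3.49)|^4 + |-2.51 - (-3.76)|^4 + |3.74 - (-3.19)|^4 + |-3.41 - (-3.18)|^4 + |-2.12 - (-2.61)|^4)^(1/4)
= (1.29^4 + 1.25^4 + 6.93^4 + 0.23^4 + 0.49^4)^(1/4) ≈ (2.7692 + 2.4414 + 2306.391 + 0.0028 + 0.0576)^(1/4) = (2311.662)^(1/4) ≈ 6.934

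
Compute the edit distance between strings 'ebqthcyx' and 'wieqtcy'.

Let D[i][j] be the edit distance between the first i characters of 'ebqthcyx' and the first j characters of 'wieqtcy', with D[i][0] = i, D[0][j] = j, and D[i][j] = D[i-1][j-1] if the characters match, else 1 + min(D[i-1][j], D[i][j-1], D[i-1][j-1]). Filling the table (rows: prefixes of 'ebqthcyx', columns: prefixes of 'wieqtcy'):
     ε  w  i  e  q  t  c  y
  ε  0  1  2  3  4  5  6  7
  e  1  1  2  2  3  4  5  6
  b  2  2  2  3  3  4  5  6
  q  3  3  3  3  3  4  5  6
  t  4  4  4  4  4  3  4  5
  h  5  5  5  5  5  4  4  5
  c  6  6  6  6  6  5  4  5
  y  7  7  7  7  7  6  5  4
  x  8  8  8  8  8  7  6  5
The bottom-right entry gives D[8][7] = 5, so no sequence of fewer than 5 edits works. Backtracking through the table gives one optimal edit sequence (5 edits):
  ebqthcyx → webqthcyx (ins w @1)
  webqthcyx → wibqthcyx (sub e→i @2)
  wibqthcyx → wieqthcyx (sub b→e @3)
  wieqthcyx → wieqtcyx (del h @6)
  wieqtcyx → wieqtcy (del x @8)
Edit distance = 5.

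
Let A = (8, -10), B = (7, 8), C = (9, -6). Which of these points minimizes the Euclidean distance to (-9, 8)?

Distances: d(A) ≈ 24.7588, d(B) = 16, d(C) ≈ 22.8035. Nearest: B = (7, 8) with distance 16.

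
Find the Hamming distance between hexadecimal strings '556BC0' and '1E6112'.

Differing positions: 1, 2, 4, 5, 6. Hamming distance = 5.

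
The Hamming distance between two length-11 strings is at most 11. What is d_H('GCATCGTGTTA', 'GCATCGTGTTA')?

Differing positions: none. Hamming distance = 0. The maximum possible Hamming distance for length-11 strings is 11, so d_H/11 = 0/11 = 0.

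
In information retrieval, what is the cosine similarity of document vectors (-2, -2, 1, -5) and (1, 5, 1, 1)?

With u = (-2, -2, 1, -5), v = (1, 5, 1, 1):
u·v = (-2)·1 + (-2)·5 + 1·1 + (-5)·1 = (-2) + (-10) + 1 + (-5) = -16.
|u| = √((-2)² + (-2)² + 1² + (-5)²) = √34, |v| = √(1² + 5² + 1² + 1²) = √28, so |u||v| = √(34·28) = √952.
cos θ = (u·v)/(|u||v|) = -16/√952 ≈ -0.5186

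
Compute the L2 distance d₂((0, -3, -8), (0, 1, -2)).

√(Σ(x_i - y_i)²) = √((0 - 0)² + (-3 - 1)² + (-8 - (-2))²)
= √(0² + (-4)² + (-6)²) = √(0 + 16 + 36) = √52 ≈ 7.2111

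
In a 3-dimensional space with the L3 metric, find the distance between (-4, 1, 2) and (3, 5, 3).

(Σ|x_i - y_i|^3)^(1/3) = (|-4 - 3|^3 + |1 - 5|^3 + |2 - 3|^3)^(1/3)
= (7^3 + 4^3 + 1^3)^(1/3) = (343 + 64 + 1)^(1/3) = (408)^(1/3) ≈ 7.4169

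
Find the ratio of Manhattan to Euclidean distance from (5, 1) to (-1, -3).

L1 = |5 - (-1)| + |1 - (-3)| = 6 + 4 = 10
L2 = √(6² + 4²) = √52 ≈ 7.2111
L1 ≥ L2 always (equality iff movement is along one axis); L1 > L2 here.
Ratio L1/L2 = 10/√52 ≈ 1.3868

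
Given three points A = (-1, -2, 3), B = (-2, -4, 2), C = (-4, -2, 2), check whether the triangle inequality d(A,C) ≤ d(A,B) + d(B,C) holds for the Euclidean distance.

d(A,B) = √(1² + 2² + 1²) = √6 ≈ 2.4495, d(B,C) = √(2² + 2² + 0²) = √8 ≈ 2.8284, d(A,C) = √(3² + 0² + 1²) = √10 ≈ 3.1623.
d(A,C) ≈ 3.1623 ≤ 2.4495 + 2.8284 = 5.2779. Triangle inequality is satisfied.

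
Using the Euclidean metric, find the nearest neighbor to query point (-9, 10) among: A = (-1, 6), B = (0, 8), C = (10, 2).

Distances: d(A) ≈ 8.9443, d(B) ≈ 9.2195, d(C) ≈ 20.6155. Nearest: A = (-1, 6) with distance 8.9443.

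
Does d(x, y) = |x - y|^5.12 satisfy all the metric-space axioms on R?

No. d(x,y) = |x-y|^5.12 fails the triangle inequality since p = 5.12 > 1. Counterexample: x = -2, y = 3, z = 14. d(x,z) = |-2 - 14|^5.12 = 16^5.12 ≈ 1462494.7347, but d(x,y) + d(y,z) = 5^5.12 + 11^5.12 ≈ 3790.7612 + 214748.7022 = 218539.4634. Since 1462494.7347 > 218539.4634, the triangle inequality is violated.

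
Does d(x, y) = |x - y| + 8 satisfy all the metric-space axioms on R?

No. d fails identity of indiscernibles (specifically d(x,x) = 0): d(6, 6) = |6 - 6| + 8 = 0 + 8 = 8 ≠ 0.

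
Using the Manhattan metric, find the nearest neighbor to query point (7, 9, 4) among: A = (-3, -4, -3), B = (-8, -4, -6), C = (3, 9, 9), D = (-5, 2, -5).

Distances: d(A) = 30, d(B) = 38, d(C) = 9, d(D) = 28. Nearest: C = (3, 9, 9) with distance 9.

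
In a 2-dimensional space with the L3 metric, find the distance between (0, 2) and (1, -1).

(Σ|x_i - y_i|^3)^(1/3) = (|0 - 1|^3 + |2 - (-1)|^3)^(1/3)
= (1^3 + 3^3)^(1/3) = (1 + 27)^(1/3) = (28)^(1/3) ≈ 3.0366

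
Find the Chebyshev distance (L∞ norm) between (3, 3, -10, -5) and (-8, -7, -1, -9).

max(|x_i - y_i|) = max(|3 - (-8)|, |3 - (-7)|, |-10 - (-1)|, |-5 - (-9)|) = max(11, 10, 9, 4) = 11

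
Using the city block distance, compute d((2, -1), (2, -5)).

Σ|x_i - y_i| = |2 - 2| + |-1 - (-5)| = 0 + 4 = 4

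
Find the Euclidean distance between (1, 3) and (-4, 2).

√(Σ(x_i - y_i)²) = √((1 - (-4))² + (3 - 2)²)
= √(5² + 1²) = √(25 + 1) = √26 ≈ 5.099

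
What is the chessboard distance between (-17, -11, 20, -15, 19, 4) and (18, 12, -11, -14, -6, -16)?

max(|x_i - y_i|) = max(|-17 - 18|, |-11 - 12|, |20 - (-11)|, |-15 - (-14)|, |19 - (-6)|, |4 - (-16)|) = max(35, 23, 31, 1, 25, 20) = 35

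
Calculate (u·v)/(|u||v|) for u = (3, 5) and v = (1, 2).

With u = (3, 5), v = (1, 2):
u·v = 3·1 + 5·2 = 3 + 10 = 13.
|u| = √(3² + 5²) = √34, |v| = √(1² + 2²) = √5, so |u||v| = √(34·5) = √170.
cos θ = (u·v)/(|u||v|) = 13/√170 ≈ 0.9971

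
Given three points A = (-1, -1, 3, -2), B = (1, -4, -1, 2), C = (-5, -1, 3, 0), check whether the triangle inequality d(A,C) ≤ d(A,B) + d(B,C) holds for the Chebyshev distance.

d(A,B) = max(2, 3, 4, 4) = 4, d(B,C) = max(6, 3, 4, 2) = 6, d(A,C) = max(4, 0, 0, 2) = 4.
d(A,C) = 4 ≤ 4 + 6 = 10. Triangle inequality is satisfied.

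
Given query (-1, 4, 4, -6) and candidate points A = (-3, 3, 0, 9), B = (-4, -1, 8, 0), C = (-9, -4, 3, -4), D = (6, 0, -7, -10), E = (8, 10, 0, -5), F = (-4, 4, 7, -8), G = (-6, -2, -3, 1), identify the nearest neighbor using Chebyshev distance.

Distances: d(A) = 15, d(B) = 6, d(C) = 8, d(D) = 11, d(E) = 9, d(F) = 3, d(G) = 7. Nearest: F = (-4, 4, 7, -8) with distance 3.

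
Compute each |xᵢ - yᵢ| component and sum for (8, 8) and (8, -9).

Σ|x_i - y_i| = |8 - 8| + |8 - (-9)| = 0 + 17 = 17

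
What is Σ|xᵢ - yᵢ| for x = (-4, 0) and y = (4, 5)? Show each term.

Σ|x_i - y_i| = |-4 - 4| + |0 - 5| = 8 + 5 = 13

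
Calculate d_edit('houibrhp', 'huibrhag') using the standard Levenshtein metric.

Let D[i][j] be the edit distance between the first i characters of 'houibrhp' and the first j characters of 'huibrhag', with D[i][0] = i, D[0][j] = j, and D[i][j] = D[i-1][j-1] if the characters match, else 1 + min(D[i-1][j], D[i][j-1], D[i-1][j-1]). Filling the table (rows: prefixes of 'houibrhp', columns: prefixes of 'huibrhag'):
     ε  h  u  i  b  r  h  a  g
  ε  0  1  2  3  4  5  6  7  8
  h  1  0  1  2  3  4  5  6  7
  o  2  1  1  2  3  4  5  6  7
  u  3  2  1  2  3  4  5  6  7
  i  4  3  2  1  2  3  4  5  6
  b  5  4  3  2  1  2  3  4  5
  r  6  5  4  3  2  1  2  3  4
  h  7  6  5  4  3  2  1  2  3
  p  8  7  6  5  4  3  2  2  3
The bottom-right entry gives D[8][8] = 3, so no sequence of fewer than 3 edits works. Backtracking through the table gives one optimal edit sequence (3 edits):
  houibrhp → huibrhp (del o @2)
  huibrhp → huibrhap (ins a @7)
  huibrhap → huibrhag (sub p→g @8)
Edit distance = 3.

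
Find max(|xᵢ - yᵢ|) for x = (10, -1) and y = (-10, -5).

max(|x_i - y_i|) = max(|10 - (-10)|, |-1 - (-5)|) = max(20, 4) = 20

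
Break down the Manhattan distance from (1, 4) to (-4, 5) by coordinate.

Σ|x_i - y_i| = |1 - (-4)| + |4 - 5| = 5 + 1 = 6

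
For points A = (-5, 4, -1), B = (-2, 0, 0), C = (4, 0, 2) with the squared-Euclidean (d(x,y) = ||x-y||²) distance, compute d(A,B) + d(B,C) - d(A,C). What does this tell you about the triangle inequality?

d(A,B) = 3² + 4² + 1² = 26, d(B,C) = 6² + 0² + 2² = 40, d(A,C) = 9² + 4² + 3² = 106.
d(A,B) + d(B,C) - d(A,C) = 26 + 40 - 106 = 66 - 106 = -40. This is < 0, so the triangle inequality FAILS for these points (squared-Euclidean is not a metric).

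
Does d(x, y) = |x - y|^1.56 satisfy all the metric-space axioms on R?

No. d(x,y) = |x-y|^1.56 fails the triangle inequality since p = 1.56 > 1. Counterexample: x = -2, y = 10, z = 22. d(x,z) = |-2 - 22|^1.56 = 24^1.56 ≈ 142.2753, but d(x,y) + d(y,z) = 12^1.56 + 12^1.56 ≈ 48.2528 + 48.2528 = 96.5056. Since 142.2753 > 96.5056, the triangle inequality is violated.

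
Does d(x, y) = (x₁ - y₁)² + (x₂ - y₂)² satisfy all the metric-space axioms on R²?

No. The squared Euclidean distance fails the triangle inequality. Counterexample: x = (0, 0), y = (5, 2), z = (10, 4). d(x,z) = 10² + 4² = 116, but d(x,y) + d(y,z) = (5² + 2²) + (5² + 2²) = 29 + 29 = 58. Since 116 > 58, the triangle inequality is violated. (Note: √d, the ordinary Euclidean distance, IS a metric.)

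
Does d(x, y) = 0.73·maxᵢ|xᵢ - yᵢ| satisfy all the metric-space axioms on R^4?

Yes. The L∞ (Chebyshev) norm induces a metric on R^4, and multiplying a metric by a positive constant 0.73 > 0 preserves all four axioms: non-negativity (0.73·||x-y|| ≥ 0), identity (0.73·||x-y|| = 0 ⟺ ||x-y|| = 0 ⟺ x = y), symmetry (||x-y|| = ||y-x||), and the triangle inequality (0.73·||x-z|| ≤ 0.73·||x-y|| + 0.73·||y-z||). So d is a metric.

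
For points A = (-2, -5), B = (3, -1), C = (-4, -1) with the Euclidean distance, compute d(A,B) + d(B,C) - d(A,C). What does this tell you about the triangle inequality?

d(A,B) = √(5² + 4²) = √41 ≈ 6.4031, d(B,C) = √(7² + 0²) = √49 = 7, d(A,C) = √(2² + 4²) = √20 ≈ 4.4721.
d(A,B) + d(B,C) - d(A,C) = 6.4031 + 7 - 4.4721 = 13.4031 - 4.4721 = 8.931 (to 4 decimal places). This is ≥ 0, so the triangle inequality holds for these points.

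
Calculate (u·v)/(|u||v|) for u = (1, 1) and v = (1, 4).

With u = (1, 1), v = (1, 4):
u·v = 1·1 + 1·4 = 1 + 4 = 5.
|u| = √(1² + 1²) = √2, |v| = √(1² + 4²) = √17, so |u||v| = √(2·17) = √34.
cos θ = (u·v)/(|u||v|) = 5/√34 ≈ 0.8575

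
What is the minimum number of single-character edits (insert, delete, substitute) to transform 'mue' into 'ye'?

Let D[i][j] be the edit distance between the first i characters of 'mue' and the first j characters of 'ye', with D[i][0] = i, D[0][j] = j, and D[i][j] = D[i-1][j-1] if the characters match, else 1 + min(D[i-1][j], D[i][j-1], D[i-1][j-1]). Filling the table (rows: prefixes of 'mue', columns: prefixes of 'ye'):
     ε  y  e
  ε  0  1  2
  m  1  1  2
  u  2  2  2
  e  3  3  2
The bottom-right entry gives D[3][2] = 2, so no sequence of fewer than 2 edits works. Backtracking through the table gives one optimal edit sequence (2 edits):
  mue → ue (del m @1)
  ue → ye (sub u→y @1)
Edit distance = 2.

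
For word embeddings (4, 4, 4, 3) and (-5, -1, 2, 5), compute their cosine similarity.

With u = (4, 4, 4, 3), v = (-5, -1, 2, 5):
u·v = 4·(-5) + 4·(-1) + 4·2 + 3·5 = (-20) + (-4) + 8 + 15 = -1.
|u| = √(4² + 4² + 4² + 3²) = √57, |v| = √((-5)² + (-1)² + 2² + 5²) = √55, so |u||v| = √(57·55) = √3135.
cos θ = (u·v)/(|u||v|) = -1/√3135 ≈ -0.0179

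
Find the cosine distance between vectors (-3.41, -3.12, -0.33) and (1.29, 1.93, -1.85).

With u = (-3.41, -3.12, -0.33), v = (1.29, 1.93, -1.85):
u·v = (-3.41)·1.29 + (-3.12)·1.93 + (-0.33)·(-1.85) = (-4.3989) + (-6.0216) + 0.6105 = -9.81.
|u| = √((-3.41)² + (-3.12)² + (-0.33)²) = √(11.6281 + 9.7344 + 0.1089) = √21.4714, |v| = √(1.29² + 1.93² + (-1.85)²) = √(1.6641 + 3.7249 + 3.4225) = √8.8115.
cos θ = (u·v)/(|u||v|) = -9.81/(√21.4714·√8.8115) ≈ -0.7132
Cosine distance = 1 - cos θ ≈ 1 - (-0.7132) = 1.7132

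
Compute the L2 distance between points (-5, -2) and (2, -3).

(Σ|x_i - y_i|^2)^(1/2) = (|-5 - 2|^2 + |-2 - (-3)|^2)^(1/2)
= (7^2 + 1^2)^(1/2) = (49 + 1)^(1/2) = (50)^(1/2) ≈ 7.0711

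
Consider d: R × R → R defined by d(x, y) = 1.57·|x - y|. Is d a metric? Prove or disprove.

Yes. Since |x - y| is a metric on R and 1.57 > 0, the positive scalar multiple 1.57·|x - y| is also a metric: scaling by a positive constant preserves non-negativity, identity (d=0 ⟺ |x-y|=0 ⟺ x=y), symmetry, and the triangle inequality.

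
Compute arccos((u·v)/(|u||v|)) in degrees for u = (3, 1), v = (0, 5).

With u = (3, 1), v = (0, 5):
u·v = 3·0 + 1·5 = 0 + 5 = 5.
|u| = √(3² + 1²) = √10, |v| = √(0² + 5²) = √25, so |u||v| = √(10·25) = √250.
cos θ = (u·v)/(|u||v|) = 5/√250 ≈ 0.316228
θ = arccos(0.316228) ≈ 71.57°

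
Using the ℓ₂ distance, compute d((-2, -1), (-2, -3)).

(Σ|x_i - y_i|^2)^(1/2) = (|-2 - (-2)|^2 + |-1 - (-3)|^2)^(1/2)
= (0^2 + 2^2)^(1/2) = (0 + 4)^(1/2) = (4)^(1/2) = 2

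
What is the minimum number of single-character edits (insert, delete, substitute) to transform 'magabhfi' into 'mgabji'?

Let D[i][j] be the edit distance between the first i characters of 'magabhfi' and the first j characters of 'mgabji', with D[i][0] = i, D[0][j] = j, and D[i][j] = D[i-1][j-1] if the characters match, else 1 + min(D[i-1][j], D[i][j-1], D[i-1][j-1]). Filling the table (rows: prefixes of 'magabhfi', columns: prefixes of 'mgabji'):
     ε  m  g  a  b  j  i
  ε  0  1  2  3  4  5  6
  m  1  0  1  2  3  4  5
  a  2  1  1  1  2  3  4
  g  3  2  1  2  2  3  4
  a  4  3  2  1  2  3  4
  b  5  4  3  2  1  2  3
  h  6  5  4  3  2  2  3
  f  7  6  5  4  3  3  3
  i  8  7  6  5  4  4  3
The bottom-right entry gives D[8][6] = 3, so no sequence of fewer than 3 edits works. Backtracking through the table gives one optimal edit sequence (3 edits):
  magabhfi → mgabhfi (del a @2)
  mgabhfi → mgabfi (del h @5)
  mgabfi → mgabji (sub f→j @5)
Edit distance = 3.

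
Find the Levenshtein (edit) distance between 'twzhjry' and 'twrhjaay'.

Let D[i][j] be the edit distance between the first i characters of 'twzhjry' and the first j characters of 'twrhjaay', with D[i][0] = i, D[0][j] = j, and D[i][j] = D[i-1][j-1] if the characters match, else 1 + min(D[i-1][j], D[i][j-1], D[i-1][j-1]). Filling the table (rows: prefixes of 'twzhjry', columns: prefixes of 'twrhjaay'):
     ε  t  w  r  h  j  a  a  y
  ε  0  1  2  3  4  5  6  7  8
  t  1  0  1  2  3  4  5  6  7
  w  2  1  0  1  2  3  4  5  6
  z  3  2  1  1  2  3  4  5  6
  h  4  3  2  2  1  2  3  4  5
  j  5  4  3  3  2  1  2  3  4
  r  6  5  4  3  3  2  2  3  4
  y  7  6  5  4  4  3  3  3  3
The bottom-right entry gives D[7][8] = 3, so no sequence of fewer than 3 edits works. Backtracking through the table gives one optimal edit sequence (3 edits):
  twzhjry → twrhjry (sub z→r @3)
  twrhjry → twrhjary (ins a @6)
  twrhjary → twrhjaay (sub r→a @7)
Edit distance = 3.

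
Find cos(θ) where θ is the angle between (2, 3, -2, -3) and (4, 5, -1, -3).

With u = (2, 3, -2, -3), v = (4, 5, -1, -3):
u·v = 2·4 + 3·5 + (-2)·(-1) + (-3)·(-3) = 8 + 15 + 2 + 9 = 34.
|u| = √(2² + 3² + (-2)² + (-3)²) = √26, |v| = √(4² + 5² + (-1)² + (-3)²) = √51, so |u||v| = √(26·51) = √1326.
cos θ = (u·v)/(|u||v|) = 34/√1326 ≈ 0.9337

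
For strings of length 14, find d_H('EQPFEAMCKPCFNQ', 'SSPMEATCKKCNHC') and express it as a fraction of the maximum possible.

Differing positions: 1, 2, 4, 7, 10, 12, 13, 14. Hamming distance = 8. The maximum possible Hamming distance for length-14 strings is 14, so d_H/14 = 8/14 ≈ 0.5714.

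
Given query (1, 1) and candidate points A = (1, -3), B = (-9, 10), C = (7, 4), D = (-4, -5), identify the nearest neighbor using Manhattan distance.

Distances: d(A) = 4, d(B) = 19, d(C) = 9, d(D) = 11. Nearest: A = (1, -3) with distance 4.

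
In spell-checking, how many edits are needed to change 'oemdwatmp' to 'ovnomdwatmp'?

Let D[i][j] be the edit distance between the first i characters of 'oemdwatmp' and the first j characters of 'ovnomdwatmp', with D[i][0] = i, D[0][j] = j, and D[i][j] = D[i-1][j-1] if the characters match, else 1 + min(D[i-1][j], D[i][j-1], D[i-1][j-1]). Filling the table (rows: prefixes of 'oemdwatmp', columns: prefixes of 'ovnomdwatmp'):
     ε  o  v  n  o  m  d  w  a  t  m  p
  ε  0  1  2  3  4  5  6  7  8  9 10 11
  o  1  0  1  2  3  4  5  6  7  8  9 10
  e  2  1  1  2  3  4  5  6  7  8  9 10
  m  3  2  2  2  3  3  4  5  6  7  8  9
  d  4  3  3  3  3  4  3  4  5  6  7  8
  w  5  4  4  4  4  4  4  3  4  5  6  7
  a  6  5  5  5  5  5  5  4  3  4  5  6
  t  7  6  6  6  6  6  6  5  4  3  4  5
  m  8  7  7  7  7  6  7  6  5  4  3  4
  p  9  8  8  8  8  7  7  7  6  5  4  3
The bottom-right entry gives D[9][11] = 3, so no sequence of fewer than 3 edits works. Backtracking through the table gives one optimal edit sequence (3 edits):
  oemdwatmp → ovemdwatmp (ins v @2)
  ovemdwatmp → ovnemdwatmp (ins n @3)
  ovnemdwatmp → ovnomdwatmp (sub e→o @4)
Edit distance = 3.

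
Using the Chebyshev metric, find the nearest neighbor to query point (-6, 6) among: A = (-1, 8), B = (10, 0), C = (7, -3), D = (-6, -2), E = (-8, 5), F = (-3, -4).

Distances: d(A) = 5, d(B) = 16, d(C) = 13, d(D) = 8, d(E) = 2, d(F) = 10. Nearest: E = (-8, 5) with distance 2.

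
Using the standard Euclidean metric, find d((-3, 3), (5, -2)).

√(Σ(x_i - y_i)²) = √((-3 - 5)² + (3 - (-2))²)
= √((-8)² + 5²) = √(64 + 25) = √89 ≈ 9.434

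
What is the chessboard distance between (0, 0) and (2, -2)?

max(|x_i - y_i|) = max(|0 - 2|, |0 - (-2)|) = max(2, 2) = 2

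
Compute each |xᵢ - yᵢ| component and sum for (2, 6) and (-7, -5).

Σ|x_i - y_i| = |2 - (-7)| + |6 - (-5)| = 9 + 11 = 20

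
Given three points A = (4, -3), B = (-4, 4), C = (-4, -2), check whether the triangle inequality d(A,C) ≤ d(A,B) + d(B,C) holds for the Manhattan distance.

d(A,B) = 8 + 7 = 15, d(B,C) = 0 + 6 = 6, d(A,C) = 8 + 1 = 9.
d(A,C) = 9 ≤ 15 + 6 = 21. Triangle inequality is satisfied.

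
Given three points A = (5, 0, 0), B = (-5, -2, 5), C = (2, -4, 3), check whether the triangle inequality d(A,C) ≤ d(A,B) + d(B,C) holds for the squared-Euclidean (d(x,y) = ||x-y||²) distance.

d(A,B) = 10² + 2² + 5² = 129, d(B,C) = 7² + 2² + 2² = 57, d(A,C) = 3² + 4² + 3² = 34.
d(A,C) = 34 ≤ 129 + 57 = 186. Triangle inequality is satisfied.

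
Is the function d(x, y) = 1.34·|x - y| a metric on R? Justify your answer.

Yes. Since |x - y| is a metric on R and 1.34 > 0, the positive scalar multiple 1.34·|x - y| is also a metric: scaling by a positive constant preserves non-negativity, identity (d=0 ⟺ |x-y|=0 ⟺ x=y), symmetry, and the triangle inequality.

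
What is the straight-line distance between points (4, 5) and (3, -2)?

√(Σ(x_i - y_i)²) = √((4 - 3)² + (5 - (-2))²)
= √(1² + 7²) = √(1 + 49) = √50 ≈ 7.0711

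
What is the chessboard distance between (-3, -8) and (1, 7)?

max(|x_i - y_i|) = max(|-3 - 1|, |-8 - 7|) = max(4, 15) = 15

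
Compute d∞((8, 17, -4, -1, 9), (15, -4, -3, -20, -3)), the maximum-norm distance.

max(|x_i - y_i|) = max(|8 - 15|, |17 - (-4)|, |-4 - (-3)|, |-1 - (-20)|, |9 - (-3)|) = max(7, 21, 1, 19, 12) = 21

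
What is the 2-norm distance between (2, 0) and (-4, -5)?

(Σ|x_i - y_i|^2)^(1/2) = (|2 - (-4)|^2 + |0 - (-5)|^2)^(1/2)
= (6^2 + 5^2)^(1/2) = (36 + 25)^(1/2) = (61)^(1/2) ≈ 7.8102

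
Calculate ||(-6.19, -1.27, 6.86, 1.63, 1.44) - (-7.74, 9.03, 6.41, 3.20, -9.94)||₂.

√(Σ(x_i - y_i)²) = √((-6.19 - (-7.74))² + (-1.27 - 9.03)² + (6.86 - 6.41)² + (1.63 - 3.2)² + (1.44 - (-9.94))²)
= √(1.55² + (-10.3)² + 0.45² + (-1.57)² + 11.38²) = √(2.4025 + 106.09 + 0.2025 + 2.4649 + 129.5044) = √240.6643 ≈ 15.5134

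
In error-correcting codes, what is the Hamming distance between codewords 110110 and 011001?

Differing positions: 1, 3, 4, 5, 6. Hamming distance = 5.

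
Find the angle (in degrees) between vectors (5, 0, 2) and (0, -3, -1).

With u = (5, 0, 2), v = (0, -3, -1):
u·v = 5·0 + 0·(-3) + 2·(-1) = 0 + 0 + (-2) = -2.
|u| = √(5² + 0² + 2²) = √29, |v| = √(0² + (-3)² + (-1)²) = √10, so |u||v| = √(29·10) = √290.
cos θ = (u·v)/(|u||v|) = -2/√290 ≈ -0.117444
θ = arccos(-0.117444) ≈ 96.74°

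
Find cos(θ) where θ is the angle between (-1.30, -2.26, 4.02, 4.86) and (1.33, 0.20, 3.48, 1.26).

With u = (-1.30, -2.26, 4.02, 4.86), v = (1.33, 0.20, 3.48, 1.26):
u·v = (-1.3)·1.33 + (-2.26)·0.2 + 4.02·3.48 + 4.86·1.26 = (-1.729) + (-0.452) + 13.9896 + 6.1236 = 17.9322.
|u| = √((-1.3)² + (-2.26)² + 4.02² + 4.86²) = √(1.69 + 5.1076 + 16.1604 + 23.6196) = √46.5776, |v| = √(1.33² + 0.2² + 3.48² + 1.26²) = √(1.7689 + 0.04 + 12.1104 + 1.5876) = √15.5069.
cos θ = (u·v)/(|u||v|) = 17.9322/(√46.5776·√15.5069) ≈ 0.6672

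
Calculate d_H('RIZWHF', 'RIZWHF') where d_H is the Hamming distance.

Differing positions: none. Hamming distance = 0.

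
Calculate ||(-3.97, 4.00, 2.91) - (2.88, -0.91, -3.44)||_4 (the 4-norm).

(Σ|x_i - y_i|^4)^(1/4) = (|-3.97 - 2.88|^4 + |4 - (-0.91)|^4 + |2.91 - (-3.44)|^4)^(1/4)
= (6.85^4 + 4.91^4 + 6.35^4)^(1/4) ≈ (2201.721 + 581.2005 + 1625.904)^(1/4) = (4408.8255)^(1/4) ≈ 8.1486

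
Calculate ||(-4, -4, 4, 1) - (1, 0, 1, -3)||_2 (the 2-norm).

(Σ|x_i - y_i|^2)^(1/2) = (|-4 - 1|^2 + |-4 - 0|^2 + |4 - 1|^2 + |1 - (-3)|^2)^(1/2)
= (5^2 + 4^2 + 3^2 + 4^2)^(1/2) = (25 + 16 + 9 + 16)^(1/2) = (66)^(1/2) ≈ 8.124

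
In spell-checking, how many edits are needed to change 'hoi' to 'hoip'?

Let D[i][j] be the edit distance between the first i characters of 'hoi' and the first j characters of 'hoip', with D[i][0] = i, D[0][j] = j, and D[i][j] = D[i-1][j-1] if the characters match, else 1 + min(D[i-1][j], D[i][j-1], D[i-1][j-1]). Filling the table (rows: prefixes of 'hoi', columns: prefixes of 'hoip'):
     ε  h  o  i  p
  ε  0  1  2  3  4
  h  1  0  1  2  3
  o  2  1  0  1  2
  i  3  2  1  0  1
The bottom-right entry gives D[3][4] = 1, so no sequence of fewer than 1 edit works. Backtracking through the table gives one optimal edit sequence (1 edit):
  hoi → hoip (ins p @4)
Edit distance = 1.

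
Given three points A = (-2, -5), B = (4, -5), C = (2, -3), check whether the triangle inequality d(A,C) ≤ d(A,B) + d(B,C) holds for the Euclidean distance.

d(A,B) = √(6² + 0²) = √36 = 6, d(B,C) = √(2² + 2²) = √8 ≈ 2.8284, d(A,C) = √(4² + 2²) = √20 ≈ 4.4721.
d(A,C) ≈ 4.4721 ≤ 6 + 2.8284 = 8.8284. Triangle inequality is satisfied.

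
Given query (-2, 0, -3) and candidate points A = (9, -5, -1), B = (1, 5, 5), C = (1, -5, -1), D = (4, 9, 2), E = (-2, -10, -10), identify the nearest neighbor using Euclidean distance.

Distances: d(A) ≈ 12.2474, d(B) ≈ 9.8995, d(C) ≈ 6.1644, d(D) ≈ 11.9164, d(E) ≈ 12.2066. Nearest: C = (1, -5, -1) with distance 6.1644.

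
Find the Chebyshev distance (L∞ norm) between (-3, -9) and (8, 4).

max(|x_i - y_i|) = max(|-3 - 8|, |-9 - 4|) = max(11, 13) = 13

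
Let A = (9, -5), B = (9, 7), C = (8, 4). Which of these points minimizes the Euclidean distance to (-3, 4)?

Distances: d(A) = 15, d(B) ≈ 12.3693, d(C) = 11. Nearest: C = (8, 4) with distance 11.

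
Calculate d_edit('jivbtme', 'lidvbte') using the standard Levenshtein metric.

Let D[i][j] be the edit distance between the first i characters of 'jivbtme' and the first j characters of 'lidvbte', with D[i][0] = i, D[0][j] = j, and D[i][j] = D[i-1][j-1] if the characters match, else 1 + min(D[i-1][j], D[i][j-1], D[i-1][j-1]). Filling the table (rows: prefixes of 'jivbtme', columns: prefixes of 'lidvbte'):
     ε  l  i  d  v  b  t  e
  ε  0  1  2  3  4  5  6  7
  j  1  1  2  3  4  5  6  7
  i  2  2  1  2  3  4  5  6
  v  3  3  2  2  2  3  4  5
  b  4  4  3  3  3  2  3  4
  t  5  5  4  4  4  3  2  3
  m  6  6  5  5  5  4  3  3
  e  7  7  6  6  6  5  4  3
The bottom-right entry gives D[7][7] = 3, so no sequence of fewer than 3 edits works. Backtracking through the table gives one optimal edit sequence (3 edits):
  jivbtme → livbtme (sub j→l @1)
  livbtme → lidvbtme (ins d @3)
  lidvbtme → lidvbte (del m @7)
Edit distance = 3.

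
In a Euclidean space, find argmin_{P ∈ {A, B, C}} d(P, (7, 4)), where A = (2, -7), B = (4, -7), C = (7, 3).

Distances: d(A) ≈ 12.083, d(B) ≈ 11.4018, d(C) = 1. Nearest: C = (7, 3) with distance 1.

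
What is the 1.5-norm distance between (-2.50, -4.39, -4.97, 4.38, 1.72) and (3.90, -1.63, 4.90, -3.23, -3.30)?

(Σ|x_i - y_i|^1.5)^(1/1.5) = (|-2.5 - 3.9|^1.5 + |-4.39 - (-1.63)|^1.5 + |-4.97 - 4.9|^1.5 + |4.38 - (-3.23)|^1.5 + |1.72 - (-3.3)|^1.5)^(1/1.5)
= (6.4^1.5 + 2.76^1.5 + 9.87^1.5 + 7.61^1.5 + 5.02^1.5)^(1/1.5) ≈ (16.1909 + 4.5853 + 31.0081 + 20.9931 + 11.2475)^(1/1.5) = (84.0249)^(1/1.5) ≈ 19.184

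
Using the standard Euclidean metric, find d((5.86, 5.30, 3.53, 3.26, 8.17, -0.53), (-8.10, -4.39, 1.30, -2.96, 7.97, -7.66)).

√(Σ(x_i - y_i)²) = √((5.86 - (-8.1))² + (5.3 - (-4.39))² + (3.53 - 1.3)² + (3.26 - (-2.96))² + (8.17 - 7.97)² + (-0.53 - (-7.66))²)
= √(13.96² + 9.69² + 2.23² + 6.22² + 0.2² + 7.13²) = √(194.8816 + 93.8961 + 4.9729 + 38.6884 + 0.04 + 50.8369) = √383.3159 ≈ 19.5785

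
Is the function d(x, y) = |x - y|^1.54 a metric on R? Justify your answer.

No. d(x,y) = |x-y|^1.54 fails the triangle inequality since p = 1.54 > 1. Counterexample: x = 2, y = 10, z = 19. d(x,z) = |2 - 19|^1.54 = 17^1.54 ≈ 78.5039, but d(x,y) + d(y,z) = 8^1.54 + 9^1.54 ≈ 24.59 + 29.4804 = 54.0704. Since 78.5039 > 54.0704, the triangle inequality is violated.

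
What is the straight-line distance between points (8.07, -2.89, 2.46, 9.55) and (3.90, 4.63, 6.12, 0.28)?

√(Σ(x_i - y_i)²) = √((8.07 - 3.9)² + (-2.89 - 4.63)² + (2.46 - 6.12)² + (9.55 - 0.28)²)
= √(4.17² + (-7.52)² + (-3.66)² + 9.27²) = √(17.3889 + 56.5504 + 13.3956 + 85.9329) = √173.2678 ≈ 13.1631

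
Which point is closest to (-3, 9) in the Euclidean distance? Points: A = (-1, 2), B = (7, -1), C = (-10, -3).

Distances: d(A) ≈ 7.2801, d(B) ≈ 14.1421, d(C) ≈ 13.8924. Nearest: A = (-1, 2) with distance 7.2801.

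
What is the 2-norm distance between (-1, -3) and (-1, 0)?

(Σ|x_i - y_i|^2)^(1/2) = (|-1 - (-1)|^2 + |-3 - 0|^2)^(1/2)
= (0^2 + 3^2)^(1/2) = (0 + 9)^(1/2) = (9)^(1/2) = 3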